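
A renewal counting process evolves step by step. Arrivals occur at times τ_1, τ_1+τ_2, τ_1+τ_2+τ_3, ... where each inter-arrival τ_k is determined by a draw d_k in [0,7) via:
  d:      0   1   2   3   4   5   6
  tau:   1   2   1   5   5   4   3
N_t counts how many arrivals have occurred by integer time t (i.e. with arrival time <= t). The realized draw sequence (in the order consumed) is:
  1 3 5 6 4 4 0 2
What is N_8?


2

draw d_1=1: τ_1=2, arrival time A_1=2
draw d_2=3: τ_2=5, arrival time A_2=7
draw d_3=5: τ_3=4, arrival time A_3=11
draw d_4=6: τ_4=3, arrival time A_4=14
draw d_5=4: τ_5=5, arrival time A_5=19
draw d_6=4: τ_6=5, arrival time A_6=24
draw d_7=0: τ_7=1, arrival time A_7=25
draw d_8=2: τ_8=1, arrival time A_8=26
N_t over t=0..8: 0:0 1:0 2:1 3:1 4:1 5:1 6:1 7:2 8:2


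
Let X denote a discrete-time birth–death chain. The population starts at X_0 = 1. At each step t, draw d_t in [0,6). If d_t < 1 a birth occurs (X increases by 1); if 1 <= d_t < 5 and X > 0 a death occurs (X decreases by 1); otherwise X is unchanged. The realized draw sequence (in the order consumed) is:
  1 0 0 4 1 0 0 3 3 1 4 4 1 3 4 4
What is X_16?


0

t=0: X=1, d=1 → death, X_1=0
t=1: X=0, d=0 → birth, X_2=1
t=2: X=1, d=0 → birth, X_3=2
t=3: X=2, d=4 → death, X_4=1
t=4: X=1, d=1 → death, X_5=0
t=5: X=0, d=0 → birth, X_6=1
t=6: X=1, d=0 → birth, X_7=2
t=7: X=2, d=3 → death, X_8=1
t=8: X=1, d=3 → death, X_9=0
t=9: X=0, d=1 → hold, X_10=0
t=10: X=0, d=4 → hold, X_11=0
t=11: X=0, d=4 → hold, X_12=0
t=12: X=0, d=1 → hold, X_13=0
t=13: X=0, d=3 → hold, X_14=0
t=14: X=0, d=4 → hold, X_15=0
t=15: X=0, d=4 → hold, X_16=0


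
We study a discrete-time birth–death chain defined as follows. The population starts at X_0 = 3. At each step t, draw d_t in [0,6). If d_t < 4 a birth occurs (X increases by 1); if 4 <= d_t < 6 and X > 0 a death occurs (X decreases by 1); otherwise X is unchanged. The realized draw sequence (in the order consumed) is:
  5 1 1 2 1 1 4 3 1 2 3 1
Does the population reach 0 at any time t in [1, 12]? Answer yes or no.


no

t=0: X=3, d=5 → death, X_1=2
t=1: X=2, d=1 → birth, X_2=3
t=2: X=3, d=1 → birth, X_3=4
t=3: X=4, d=2 → birth, X_4=5
t=4: X=5, d=1 → birth, X_5=6
t=5: X=6, d=1 → birth, X_6=7
t=6: X=7, d=4 → death, X_7=6
t=7: X=6, d=3 → birth, X_8=7
t=8: X=7, d=1 → birth, X_9=8
t=9: X=8, d=2 → birth, X_10=9
t=10: X=9, d=3 → birth, X_11=10
t=11: X=10, d=1 → birth, X_12=11


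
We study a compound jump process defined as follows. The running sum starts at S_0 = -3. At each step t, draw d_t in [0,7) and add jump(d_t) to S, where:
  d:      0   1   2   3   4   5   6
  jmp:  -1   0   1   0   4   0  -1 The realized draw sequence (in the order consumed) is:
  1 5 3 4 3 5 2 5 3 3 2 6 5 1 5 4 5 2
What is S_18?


7

t=0: S=-3, d=1, jump=0, S_1=-3
t=1: S=-3, d=5, jump=0, S_2=-3
t=2: S=-3, d=3, jump=0, S_3=-3
t=3: S=-3, d=4, jump=4, S_4=1
t=4: S=1, d=3, jump=0, S_5=1
t=5: S=1, d=5, jump=0, S_6=1
t=6: S=1, d=2, jump=1, S_7=2
t=7: S=2, d=5, jump=0, S_8=2
t=8: S=2, d=3, jump=0, S_9=2
t=9: S=2, d=3, jump=0, S_10=2
t=10: S=2, d=2, jump=1, S_11=3
t=11: S=3, d=6, jump=-1, S_12=2
t=12: S=2, d=5, jump=0, S_13=2
t=13: S=2, d=1, jump=0, S_14=2
t=14: S=2, d=5, jump=0, S_15=2
t=15: S=2, d=4, jump=4, S_16=6
t=16: S=6, d=5, jump=0, S_17=6
t=17: S=6, d=2, jump=1, S_18=7


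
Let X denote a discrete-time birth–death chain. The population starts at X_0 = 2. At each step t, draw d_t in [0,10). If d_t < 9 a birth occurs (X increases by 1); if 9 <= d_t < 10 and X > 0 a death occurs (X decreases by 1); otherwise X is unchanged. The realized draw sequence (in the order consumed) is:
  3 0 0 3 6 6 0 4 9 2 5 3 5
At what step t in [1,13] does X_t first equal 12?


12

t=0: X=2, d=3 → birth, X_1=3
t=1: X=3, d=0 → birth, X_2=4
t=2: X=4, d=0 → birth, X_3=5
t=3: X=5, d=3 → birth, X_4=6
t=4: X=6, d=6 → birth, X_5=7
t=5: X=7, d=6 → birth, X_6=8
t=6: X=8, d=0 → birth, X_7=9
t=7: X=9, d=4 → birth, X_8=10
t=8: X=10, d=9 → death, X_9=9
t=9: X=9, d=2 → birth, X_10=10
t=10: X=10, d=5 → birth, X_11=11
t=11: X=11, d=3 → birth, X_12=12
t=12: X=12, d=5 → birth, X_13=13


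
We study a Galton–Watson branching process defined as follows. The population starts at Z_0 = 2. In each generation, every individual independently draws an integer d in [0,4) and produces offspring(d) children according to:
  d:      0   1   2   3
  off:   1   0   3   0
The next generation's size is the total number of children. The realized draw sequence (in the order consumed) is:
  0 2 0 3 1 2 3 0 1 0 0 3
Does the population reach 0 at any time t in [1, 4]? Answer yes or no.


no

gen 0: Z_0=2, draws=[0, 2], offspring=[1, 3], Z_1=4
gen 1: Z_1=4, draws=[0, 3, 1, 2], offspring=[1, 0, 0, 3], Z_2=4
gen 2: Z_2=4, draws=[3, 0, 1, 0], offspring=[0, 1, 0, 1], Z_3=2
gen 3: Z_3=2, draws=[0, 3], offspring=[1, 0], Z_4=1


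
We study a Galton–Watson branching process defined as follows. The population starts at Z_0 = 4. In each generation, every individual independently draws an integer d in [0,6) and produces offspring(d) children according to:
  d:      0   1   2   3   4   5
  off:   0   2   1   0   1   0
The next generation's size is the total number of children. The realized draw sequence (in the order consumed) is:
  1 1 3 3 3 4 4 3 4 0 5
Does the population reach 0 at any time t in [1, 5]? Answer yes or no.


gen 0: Z_0=4, draws=[1, 1, 3, 3], offspring=[2, 2, 0, 0], Z_1=4
gen 1: Z_1=4, draws=[3, 4, 4, 3], offspring=[0, 1, 1, 0], Z_2=2
gen 2: Z_2=2, draws=[4, 0], offspring=[1, 0], Z_3=1
gen 3: Z_3=1, draws=[5], offspring=[0], Z_4=0
gen 4: Z_4=0, draws=[], offspring=[], Z_5=0

yes


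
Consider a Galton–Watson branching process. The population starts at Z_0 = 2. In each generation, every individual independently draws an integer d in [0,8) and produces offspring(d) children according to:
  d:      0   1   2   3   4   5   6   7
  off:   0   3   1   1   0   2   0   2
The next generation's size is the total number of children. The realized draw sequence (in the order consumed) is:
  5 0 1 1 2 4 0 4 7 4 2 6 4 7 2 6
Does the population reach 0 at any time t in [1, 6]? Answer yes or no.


gen 0: Z_0=2, draws=[5, 0], offspring=[2, 0], Z_1=2
gen 1: Z_1=2, draws=[1, 1], offspring=[3, 3], Z_2=6
gen 2: Z_2=6, draws=[2, 4, 0, 4, 7, 4], offspring=[1, 0, 0, 0, 2, 0], Z_3=3
gen 3: Z_3=3, draws=[2, 6, 4], offspring=[1, 0, 0], Z_4=1
gen 4: Z_4=1, draws=[7], offspring=[2], Z_5=2
gen 5: Z_5=2, draws=[2, 6], offspring=[1, 0], Z_6=1

no


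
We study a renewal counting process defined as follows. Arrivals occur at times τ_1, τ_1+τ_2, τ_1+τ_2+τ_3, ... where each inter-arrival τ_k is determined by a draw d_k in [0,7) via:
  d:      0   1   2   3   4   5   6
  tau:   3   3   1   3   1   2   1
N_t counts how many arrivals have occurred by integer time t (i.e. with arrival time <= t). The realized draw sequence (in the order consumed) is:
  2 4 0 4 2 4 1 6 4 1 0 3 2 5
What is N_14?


9

draw d_1=2: τ_1=1, arrival time A_1=1
draw d_2=4: τ_2=1, arrival time A_2=2
draw d_3=0: τ_3=3, arrival time A_3=5
draw d_4=4: τ_4=1, arrival time A_4=6
draw d_5=2: τ_5=1, arrival time A_5=7
draw d_6=4: τ_6=1, arrival time A_6=8
draw d_7=1: τ_7=3, arrival time A_7=11
draw d_8=6: τ_8=1, arrival time A_8=12
draw d_9=4: τ_9=1, arrival time A_9=13
draw d_10=1: τ_10=3, arrival time A_10=16
draw d_11=0: τ_11=3, arrival time A_11=19
draw d_12=3: τ_12=3, arrival time A_12=22
draw d_13=2: τ_13=1, arrival time A_13=23
draw d_14=5: τ_14=2, arrival time A_14=25
N_t over t=0..14: 0:0 1:1 2:2 3:2 4:2 5:3 6:4 7:5 8:6 9:6 10:6 11:7 12:8 13:9 14:9


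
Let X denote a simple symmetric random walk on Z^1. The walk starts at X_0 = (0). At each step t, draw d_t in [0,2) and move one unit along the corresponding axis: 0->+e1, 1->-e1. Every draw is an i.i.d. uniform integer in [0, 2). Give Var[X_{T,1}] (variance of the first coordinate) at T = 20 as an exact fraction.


Outcome values over d=0..1: [1, -1]
Σy = 0, Σy² = 2, M = 2
μ = 0/2 = 0,  σ² = 2/2 − (0)² = 1
Independent increments: Var[X_20] = 20·σ² = 20·(1) = 20

20


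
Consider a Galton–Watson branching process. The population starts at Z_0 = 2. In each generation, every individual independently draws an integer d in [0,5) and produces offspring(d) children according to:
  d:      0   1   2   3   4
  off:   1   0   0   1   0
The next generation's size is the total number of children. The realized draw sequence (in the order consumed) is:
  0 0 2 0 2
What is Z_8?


0

gen 0: Z_0=2, draws=[0, 0], offspring=[1, 1], Z_1=2
gen 1: Z_1=2, draws=[2, 0], offspring=[0, 1], Z_2=1
gen 2: Z_2=1, draws=[2], offspring=[0], Z_3=0
gen 3: Z_3=0, draws=[], offspring=[], Z_4=0
gen 4: Z_4=0, draws=[], offspring=[], Z_5=0
gen 5: Z_5=0, draws=[], offspring=[], Z_6=0
gen 6: Z_6=0, draws=[], offspring=[], Z_7=0
gen 7: Z_7=0, draws=[], offspring=[], Z_8=0


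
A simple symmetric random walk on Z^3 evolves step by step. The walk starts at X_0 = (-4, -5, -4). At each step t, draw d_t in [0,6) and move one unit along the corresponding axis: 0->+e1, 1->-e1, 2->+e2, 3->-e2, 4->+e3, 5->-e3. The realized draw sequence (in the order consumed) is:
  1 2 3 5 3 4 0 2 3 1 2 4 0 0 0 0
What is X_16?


(-1, -5, -3)

t=0: X=(-4, -5, -4), d=1 → -e1, X_1=(-5, -5, -4)
t=1: X=(-5, -5, -4), d=2 → +e2, X_2=(-5, -4, -4)
t=2: X=(-5, -4, -4), d=3 → -e2, X_3=(-5, -5, -4)
t=3: X=(-5, -5, -4), d=5 → -e3, X_4=(-5, -5, -5)
t=4: X=(-5, -5, -5), d=3 → -e2, X_5=(-5, -6, -5)
t=5: X=(-5, -6, -5), d=4 → +e3, X_6=(-5, -6, -4)
t=6: X=(-5, -6, -4), d=0 → +e1, X_7=(-4, -6, -4)
t=7: X=(-4, -6, -4), d=2 → +e2, X_8=(-4, -5, -4)
t=8: X=(-4, -5, -4), d=3 → -e2, X_9=(-4, -6, -4)
t=9: X=(-4, -6, -4), d=1 → -e1, X_10=(-5, -6, -4)
t=10: X=(-5, -6, -4), d=2 → +e2, X_11=(-5, -5, -4)
t=11: X=(-5, -5, -4), d=4 → +e3, X_12=(-5, -5, -3)
t=12: X=(-5, -5, -3), d=0 → +e1, X_13=(-4, -5, -3)
t=13: X=(-4, -5, -3), d=0 → +e1, X_14=(-3, -5, -3)
t=14: X=(-3, -5, -3), d=0 → +e1, X_15=(-2, -5, -3)
t=15: X=(-2, -5, -3), d=0 → +e1, X_16=(-1, -5, -3)


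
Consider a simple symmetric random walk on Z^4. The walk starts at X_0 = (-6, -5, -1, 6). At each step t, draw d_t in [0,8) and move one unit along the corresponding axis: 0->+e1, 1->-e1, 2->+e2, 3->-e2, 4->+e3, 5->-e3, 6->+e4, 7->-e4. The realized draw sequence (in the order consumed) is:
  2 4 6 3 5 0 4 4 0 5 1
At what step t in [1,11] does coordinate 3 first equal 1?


t=0: X=(-6, -5, -1, 6), d=2 → +e2, X_1=(-6, -4, -1, 6)
t=1: X=(-6, -4, -1, 6), d=4 → +e3, X_2=(-6, -4, 0, 6)
t=2: X=(-6, -4, 0, 6), d=6 → +e4, X_3=(-6, -4, 0, 7)
t=3: X=(-6, -4, 0, 7), d=3 → -e2, X_4=(-6, -5, 0, 7)
t=4: X=(-6, -5, 0, 7), d=5 → -e3, X_5=(-6, -5, -1, 7)
t=5: X=(-6, -5, -1, 7), d=0 → +e1, X_6=(-5, -5, -1, 7)
t=6: X=(-5, -5, -1, 7), d=4 → +e3, X_7=(-5, -5, 0, 7)
t=7: X=(-5, -5, 0, 7), d=4 → +e3, X_8=(-5, -5, 1, 7)
t=8: X=(-5, -5, 1, 7), d=0 → +e1, X_9=(-4, -5, 1, 7)
t=9: X=(-4, -5, 1, 7), d=5 → -e3, X_10=(-4, -5, 0, 7)
t=10: X=(-4, -5, 0, 7), d=1 → -e1, X_11=(-5, -5, 0, 7)

8


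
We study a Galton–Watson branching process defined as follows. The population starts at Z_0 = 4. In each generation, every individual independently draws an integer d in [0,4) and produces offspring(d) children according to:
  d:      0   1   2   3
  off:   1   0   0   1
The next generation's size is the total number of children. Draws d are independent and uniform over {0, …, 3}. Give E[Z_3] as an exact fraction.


Outcome values over d=0..3: [1, 0, 0, 1]
Σy = 2, Σy² = 2, M = 4
μ = 2/4 = 1/2,  σ² = 2/4 − (1/2)² = 1/4
E[Z_0] = 4
E[Z_1] = 1/2·E[Z_0] = 2
E[Z_2] = 1/2·E[Z_1] = 1
E[Z_3] = 1/2·E[Z_2] = 1/2

1/2


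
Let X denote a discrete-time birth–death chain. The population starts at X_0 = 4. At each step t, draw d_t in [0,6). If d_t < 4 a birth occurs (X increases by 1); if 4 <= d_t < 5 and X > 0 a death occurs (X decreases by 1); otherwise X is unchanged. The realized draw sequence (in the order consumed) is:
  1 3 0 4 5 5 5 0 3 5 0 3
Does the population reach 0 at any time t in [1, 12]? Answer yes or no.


t=0: X=4, d=1 → birth, X_1=5
t=1: X=5, d=3 → birth, X_2=6
t=2: X=6, d=0 → birth, X_3=7
t=3: X=7, d=4 → death, X_4=6
t=4: X=6, d=5 → hold, X_5=6
t=5: X=6, d=5 → hold, X_6=6
t=6: X=6, d=5 → hold, X_7=6
t=7: X=6, d=0 → birth, X_8=7
t=8: X=7, d=3 → birth, X_9=8
t=9: X=8, d=5 → hold, X_10=8
t=10: X=8, d=0 → birth, X_11=9
t=11: X=9, d=3 → birth, X_12=10

no


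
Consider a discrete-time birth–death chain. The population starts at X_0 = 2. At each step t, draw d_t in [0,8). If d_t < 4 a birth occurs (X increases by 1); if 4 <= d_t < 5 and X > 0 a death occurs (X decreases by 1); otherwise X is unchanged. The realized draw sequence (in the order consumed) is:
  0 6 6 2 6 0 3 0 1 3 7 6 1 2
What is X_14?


11

t=0: X=2, d=0 → birth, X_1=3
t=1: X=3, d=6 → hold, X_2=3
t=2: X=3, d=6 → hold, X_3=3
t=3: X=3, d=2 → birth, X_4=4
t=4: X=4, d=6 → hold, X_5=4
t=5: X=4, d=0 → birth, X_6=5
t=6: X=5, d=3 → birth, X_7=6
t=7: X=6, d=0 → birth, X_8=7
t=8: X=7, d=1 → birth, X_9=8
t=9: X=8, d=3 → birth, X_10=9
t=10: X=9, d=7 → hold, X_11=9
t=11: X=9, d=6 → hold, X_12=9
t=12: X=9, d=1 → birth, X_13=10
t=13: X=10, d=2 → birth, X_14=11


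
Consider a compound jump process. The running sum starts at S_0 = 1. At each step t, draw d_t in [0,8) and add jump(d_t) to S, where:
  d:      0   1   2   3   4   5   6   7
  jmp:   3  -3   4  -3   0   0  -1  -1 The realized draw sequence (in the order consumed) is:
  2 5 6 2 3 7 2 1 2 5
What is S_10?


t=0: S=1, d=2, jump=4, S_1=5
t=1: S=5, d=5, jump=0, S_2=5
t=2: S=5, d=6, jump=-1, S_3=4
t=3: S=4, d=2, jump=4, S_4=8
t=4: S=8, d=3, jump=-3, S_5=5
t=5: S=5, d=7, jump=-1, S_6=4
t=6: S=4, d=2, jump=4, S_7=8
t=7: S=8, d=1, jump=-3, S_8=5
t=8: S=5, d=2, jump=4, S_9=9
t=9: S=9, d=5, jump=0, S_10=9

9


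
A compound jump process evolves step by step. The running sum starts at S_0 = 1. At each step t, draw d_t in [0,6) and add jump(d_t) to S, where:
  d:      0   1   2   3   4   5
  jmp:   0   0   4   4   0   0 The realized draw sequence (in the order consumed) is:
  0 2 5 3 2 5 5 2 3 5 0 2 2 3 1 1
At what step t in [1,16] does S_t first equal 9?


4

t=0: S=1, d=0, jump=0, S_1=1
t=1: S=1, d=2, jump=4, S_2=5
t=2: S=5, d=5, jump=0, S_3=5
t=3: S=5, d=3, jump=4, S_4=9
t=4: S=9, d=2, jump=4, S_5=13
t=5: S=13, d=5, jump=0, S_6=13
t=6: S=13, d=5, jump=0, S_7=13
t=7: S=13, d=2, jump=4, S_8=17
t=8: S=17, d=3, jump=4, S_9=21
t=9: S=21, d=5, jump=0, S_10=21
t=10: S=21, d=0, jump=0, S_11=21
t=11: S=21, d=2, jump=4, S_12=25
t=12: S=25, d=2, jump=4, S_13=29
t=13: S=29, d=3, jump=4, S_14=33
t=14: S=33, d=1, jump=0, S_15=33
t=15: S=33, d=1, jump=0, S_16=33


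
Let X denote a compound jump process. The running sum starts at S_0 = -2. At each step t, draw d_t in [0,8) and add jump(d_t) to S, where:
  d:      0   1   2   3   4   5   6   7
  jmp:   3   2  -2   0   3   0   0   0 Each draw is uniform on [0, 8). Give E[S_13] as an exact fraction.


31/4

Outcome values over d=0..7: [3, 2, -2, 0, 3, 0, 0, 0]
Σy = 6, Σy² = 26, M = 8
μ = 6/8 = 3/4,  σ² = 26/8 − (3/4)² = 43/16
E[S_13] = -2 + 13·(3/4) = 31/4


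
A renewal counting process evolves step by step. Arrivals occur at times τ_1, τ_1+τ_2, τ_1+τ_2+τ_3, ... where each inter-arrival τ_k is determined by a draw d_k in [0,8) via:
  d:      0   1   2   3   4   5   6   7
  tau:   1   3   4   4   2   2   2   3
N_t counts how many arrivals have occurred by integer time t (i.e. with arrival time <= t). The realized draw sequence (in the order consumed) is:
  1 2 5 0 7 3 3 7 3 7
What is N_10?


4

draw d_1=1: τ_1=3, arrival time A_1=3
draw d_2=2: τ_2=4, arrival time A_2=7
draw d_3=5: τ_3=2, arrival time A_3=9
draw d_4=0: τ_4=1, arrival time A_4=10
draw d_5=7: τ_5=3, arrival time A_5=13
draw d_6=3: τ_6=4, arrival time A_6=17
draw d_7=3: τ_7=4, arrival time A_7=21
draw d_8=7: τ_8=3, arrival time A_8=24
draw d_9=3: τ_9=4, arrival time A_9=28
draw d_10=7: τ_10=3, arrival time A_10=31
N_t over t=0..10: 0:0 1:0 2:0 3:1 4:1 5:1 6:1 7:2 8:2 9:3 10:4


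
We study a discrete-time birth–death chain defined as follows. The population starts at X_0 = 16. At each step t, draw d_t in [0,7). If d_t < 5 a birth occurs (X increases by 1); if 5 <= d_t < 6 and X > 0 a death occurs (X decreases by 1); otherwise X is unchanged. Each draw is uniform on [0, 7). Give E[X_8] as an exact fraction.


X can drop by at most 1 per step and X_0 = 16 > T = 8, so X_t >= 16 − t >= 8 > 0 for every t <= 8: the floor at 0 (the 'and X > 0' condition) never binds. Hence X_8 = X_0 + Σ_{t<8} Y_t with i.i.d. increments Y_t = y(d_t) ∈ {+1, −1, 0}.
Outcome values over d=0..6: [1, 1, 1, 1, 1, -1, 0]
Σy = 4, Σy² = 6, M = 7
μ = 4/7 = 4/7,  σ² = 6/7 − (4/7)² = 26/49
E[X_8] = 16 + 8·(4/7) = 144/7

144/7


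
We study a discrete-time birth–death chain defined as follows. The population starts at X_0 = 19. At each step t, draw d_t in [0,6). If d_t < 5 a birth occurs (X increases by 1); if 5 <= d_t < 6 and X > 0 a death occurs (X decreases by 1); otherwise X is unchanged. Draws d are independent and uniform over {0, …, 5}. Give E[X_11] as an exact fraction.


79/3

X can drop by at most 1 per step and X_0 = 19 > T = 11, so X_t >= 19 − t >= 8 > 0 for every t <= 11: the floor at 0 (the 'and X > 0' condition) never binds. Hence X_11 = X_0 + Σ_{t<11} Y_t with i.i.d. increments Y_t = y(d_t) ∈ {+1, −1, 0}.
Outcome values over d=0..5: [1, 1, 1, 1, 1, -1]
Σy = 4, Σy² = 6, M = 6
μ = 4/6 = 2/3,  σ² = 6/6 − (2/3)² = 5/9
E[X_11] = 19 + 11·(2/3) = 79/3


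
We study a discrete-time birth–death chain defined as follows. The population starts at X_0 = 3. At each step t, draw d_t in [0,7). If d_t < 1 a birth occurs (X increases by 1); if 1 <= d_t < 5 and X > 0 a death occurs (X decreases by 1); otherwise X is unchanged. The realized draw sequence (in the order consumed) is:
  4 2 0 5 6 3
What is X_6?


1

t=0: X=3, d=4 → death, X_1=2
t=1: X=2, d=2 → death, X_2=1
t=2: X=1, d=0 → birth, X_3=2
t=3: X=2, d=5 → hold, X_4=2
t=4: X=2, d=6 → hold, X_5=2
t=5: X=2, d=3 → death, X_6=1


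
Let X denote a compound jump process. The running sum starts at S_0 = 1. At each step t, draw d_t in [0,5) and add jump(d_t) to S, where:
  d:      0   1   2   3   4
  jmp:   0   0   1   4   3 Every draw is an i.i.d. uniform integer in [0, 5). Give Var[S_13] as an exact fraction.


Outcome values over d=0..4: [0, 0, 1, 4, 3]
Σy = 8, Σy² = 26, M = 5
μ = 8/5 = 8/5,  σ² = 26/5 − (8/5)² = 66/25
Independent increments: Var[S_13] = 13·σ² = 13·(66/25) = 858/25

858/25


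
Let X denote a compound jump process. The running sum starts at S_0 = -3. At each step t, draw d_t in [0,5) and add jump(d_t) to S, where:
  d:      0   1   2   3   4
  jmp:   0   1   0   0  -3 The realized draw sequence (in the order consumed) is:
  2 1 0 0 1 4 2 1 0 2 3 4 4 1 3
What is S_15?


-8

t=0: S=-3, d=2, jump=0, S_1=-3
t=1: S=-3, d=1, jump=1, S_2=-2
t=2: S=-2, d=0, jump=0, S_3=-2
t=3: S=-2, d=0, jump=0, S_4=-2
t=4: S=-2, d=1, jump=1, S_5=-1
t=5: S=-1, d=4, jump=-3, S_6=-4
t=6: S=-4, d=2, jump=0, S_7=-4
t=7: S=-4, d=1, jump=1, S_8=-3
t=8: S=-3, d=0, jump=0, S_9=-3
t=9: S=-3, d=2, jump=0, S_10=-3
t=10: S=-3, d=3, jump=0, S_11=-3
t=11: S=-3, d=4, jump=-3, S_12=-6
t=12: S=-6, d=4, jump=-3, S_13=-9
t=13: S=-9, d=1, jump=1, S_14=-8
t=14: S=-8, d=3, jump=0, S_15=-8


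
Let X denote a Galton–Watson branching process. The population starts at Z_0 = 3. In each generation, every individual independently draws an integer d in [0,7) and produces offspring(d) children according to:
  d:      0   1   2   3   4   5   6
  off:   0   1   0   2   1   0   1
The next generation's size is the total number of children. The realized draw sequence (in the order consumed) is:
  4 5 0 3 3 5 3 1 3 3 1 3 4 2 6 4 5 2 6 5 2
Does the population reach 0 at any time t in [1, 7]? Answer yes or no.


gen 0: Z_0=3, draws=[4, 5, 0], offspring=[1, 0, 0], Z_1=1
gen 1: Z_1=1, draws=[3], offspring=[2], Z_2=2
gen 2: Z_2=2, draws=[3, 5], offspring=[2, 0], Z_3=2
gen 3: Z_3=2, draws=[3, 1], offspring=[2, 1], Z_4=3
gen 4: Z_4=3, draws=[3, 3, 1], offspring=[2, 2, 1], Z_5=5
gen 5: Z_5=5, draws=[3, 4, 2, 6, 4], offspring=[2, 1, 0, 1, 1], Z_6=5
gen 6: Z_6=5, draws=[5, 2, 6, 5, 2], offspring=[0, 0, 1, 0, 0], Z_7=1

no


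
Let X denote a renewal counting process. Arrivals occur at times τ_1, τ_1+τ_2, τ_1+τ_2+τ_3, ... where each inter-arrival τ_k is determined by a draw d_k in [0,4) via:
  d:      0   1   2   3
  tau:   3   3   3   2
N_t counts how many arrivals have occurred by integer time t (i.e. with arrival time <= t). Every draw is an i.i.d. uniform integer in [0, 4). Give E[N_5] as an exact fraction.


23/16

Inter-arrival values over d=0..3: [3, 3, 3, 2]
Each d has probability 1/4, so the pmf of τ is: f(2) = 1/4, f(3) = 3/4
Renewal equation for m(n) = E[N_n]: condition on τ_1 = k (if k <= n, one arrival plus a fresh copy on the remaining n−k steps): m(n) = F(n) + Σ_{k<=n} f(k)·m(n−k), where F(n) = P(τ <= n) and m(0) = 0
m(1) = F(1) = 0
m(2) = F(2) = 1/4
m(3) = F(3) = 1
m(4) = F(4) + f(2)·m(2) = 1 + 1/4·1/4 = 17/16
m(5) = F(5) + f(2)·m(3) + f(3)·m(2) = 1 + 1/4·1 + 3/4·1/4 = 23/16
E[N_5] = m(5) = 23/16


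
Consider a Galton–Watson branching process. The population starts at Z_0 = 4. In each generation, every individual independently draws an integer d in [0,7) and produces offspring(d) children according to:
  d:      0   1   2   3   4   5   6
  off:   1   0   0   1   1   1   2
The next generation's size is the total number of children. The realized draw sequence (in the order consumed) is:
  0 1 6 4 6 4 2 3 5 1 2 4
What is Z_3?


2

gen 0: Z_0=4, draws=[0, 1, 6, 4], offspring=[1, 0, 2, 1], Z_1=4
gen 1: Z_1=4, draws=[6, 4, 2, 3], offspring=[2, 1, 0, 1], Z_2=4
gen 2: Z_2=4, draws=[5, 1, 2, 4], offspring=[1, 0, 0, 1], Z_3=2


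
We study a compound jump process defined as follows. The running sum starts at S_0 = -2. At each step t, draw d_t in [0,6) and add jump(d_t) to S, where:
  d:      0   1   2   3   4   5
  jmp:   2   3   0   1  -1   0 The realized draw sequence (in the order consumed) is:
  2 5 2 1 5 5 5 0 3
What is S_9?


t=0: S=-2, d=2, jump=0, S_1=-2
t=1: S=-2, d=5, jump=0, S_2=-2
t=2: S=-2, d=2, jump=0, S_3=-2
t=3: S=-2, d=1, jump=3, S_4=1
t=4: S=1, d=5, jump=0, S_5=1
t=5: S=1, d=5, jump=0, S_6=1
t=6: S=1, d=5, jump=0, S_7=1
t=7: S=1, d=0, jump=2, S_8=3
t=8: S=3, d=3, jump=1, S_9=4

4


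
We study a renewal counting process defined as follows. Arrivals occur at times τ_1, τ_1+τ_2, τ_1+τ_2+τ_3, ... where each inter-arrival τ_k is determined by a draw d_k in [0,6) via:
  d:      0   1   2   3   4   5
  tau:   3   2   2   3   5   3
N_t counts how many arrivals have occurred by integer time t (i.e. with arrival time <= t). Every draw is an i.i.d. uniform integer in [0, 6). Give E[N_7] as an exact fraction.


217/108

Inter-arrival values over d=0..5: [3, 2, 2, 3, 5, 3]
Each d has probability 1/6, so the pmf of τ is: f(2) = 1/3, f(3) = 1/2, f(5) = 1/6
Renewal equation for m(n) = E[N_n]: condition on τ_1 = k (if k <= n, one arrival plus a fresh copy on the remaining n−k steps): m(n) = F(n) + Σ_{k<=n} f(k)·m(n−k), where F(n) = P(τ <= n) and m(0) = 0
m(1) = F(1) = 0
m(2) = F(2) = 1/3
m(3) = F(3) = 5/6
m(4) = F(4) + f(2)·m(2) = 5/6 + 1/3·1/3 = 17/18
m(5) = F(5) + f(2)·m(3) + f(3)·m(2) = 1 + 1/3·5/6 + 1/2·1/3 = 13/9
m(6) = F(6) + f(2)·m(4) + f(3)·m(3) = 1 + 1/3·17/18 + 1/2·5/6 = 187/108
m(7) = F(7) + f(2)·m(5) + f(3)·m(4) + f(5)·m(2) = 1 + 1/3·13/9 + 1/2·17/18 + 1/6·1/3 = 217/108
E[N_7] = m(7) = 217/108


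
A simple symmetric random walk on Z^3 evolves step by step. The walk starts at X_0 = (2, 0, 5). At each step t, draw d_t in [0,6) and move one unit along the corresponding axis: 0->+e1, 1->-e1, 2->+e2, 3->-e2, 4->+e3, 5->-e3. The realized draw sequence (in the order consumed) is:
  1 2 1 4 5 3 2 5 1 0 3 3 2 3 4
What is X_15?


(0, -1, 5)

t=0: X=(2, 0, 5), d=1 → -e1, X_1=(1, 0, 5)
t=1: X=(1, 0, 5), d=2 → +e2, X_2=(1, 1, 5)
t=2: X=(1, 1, 5), d=1 → -e1, X_3=(0, 1, 5)
t=3: X=(0, 1, 5), d=4 → +e3, X_4=(0, 1, 6)
t=4: X=(0, 1, 6), d=5 → -e3, X_5=(0, 1, 5)
t=5: X=(0, 1, 5), d=3 → -e2, X_6=(0, 0, 5)
t=6: X=(0, 0, 5), d=2 → +e2, X_7=(0, 1, 5)
t=7: X=(0, 1, 5), d=5 → -e3, X_8=(0, 1, 4)
t=8: X=(0, 1, 4), d=1 → -e1, X_9=(-1, 1, 4)
t=9: X=(-1, 1, 4), d=0 → +e1, X_10=(0, 1, 4)
t=10: X=(0, 1, 4), d=3 → -e2, X_11=(0, 0, 4)
t=11: X=(0, 0, 4), d=3 → -e2, X_12=(0, -1, 4)
t=12: X=(0, -1, 4), d=2 → +e2, X_13=(0, 0, 4)
t=13: X=(0, 0, 4), d=3 → -e2, X_14=(0, -1, 4)
t=14: X=(0, -1, 4), d=4 → +e3, X_15=(0, -1, 5)


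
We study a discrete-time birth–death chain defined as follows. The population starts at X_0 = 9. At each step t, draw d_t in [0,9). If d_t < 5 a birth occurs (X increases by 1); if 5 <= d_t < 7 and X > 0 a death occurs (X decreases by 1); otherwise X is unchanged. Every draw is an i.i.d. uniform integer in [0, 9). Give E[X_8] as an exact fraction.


X can drop by at most 1 per step and X_0 = 9 > T = 8, so X_t >= 9 − t >= 1 > 0 for every t <= 8: the floor at 0 (the 'and X > 0' condition) never binds. Hence X_8 = X_0 + Σ_{t<8} Y_t with i.i.d. increments Y_t = y(d_t) ∈ {+1, −1, 0}.
Outcome values over d=0..8: [1, 1, 1, 1, 1, -1, -1, 0, 0]
Σy = 3, Σy² = 7, M = 9
μ = 3/9 = 1/3,  σ² = 7/9 − (1/3)² = 2/3
E[X_8] = 9 + 8·(1/3) = 35/3

35/3


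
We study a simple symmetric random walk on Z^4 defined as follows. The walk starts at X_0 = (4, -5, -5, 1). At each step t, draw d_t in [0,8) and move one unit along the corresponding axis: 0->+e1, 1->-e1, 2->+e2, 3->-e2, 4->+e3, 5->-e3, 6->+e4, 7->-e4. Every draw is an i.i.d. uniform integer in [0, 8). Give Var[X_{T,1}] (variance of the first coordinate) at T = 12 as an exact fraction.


Outcome values over d=0..7: [1, -1, 0, 0, 0, 0, 0, 0]
Σy = 0, Σy² = 2, M = 8
μ = 0/8 = 0,  σ² = 2/8 − (0)² = 1/4
Independent increments: Var[X_12] = 12·σ² = 12·(1/4) = 3

3


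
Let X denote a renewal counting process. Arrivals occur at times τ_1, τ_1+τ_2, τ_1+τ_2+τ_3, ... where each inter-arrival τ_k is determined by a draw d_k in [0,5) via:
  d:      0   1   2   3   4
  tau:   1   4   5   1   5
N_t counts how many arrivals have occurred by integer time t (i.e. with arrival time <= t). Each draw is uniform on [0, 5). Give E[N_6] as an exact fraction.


Inter-arrival values over d=0..4: [1, 4, 5, 1, 5]
Each d has probability 1/5, so the pmf of τ is: f(1) = 2/5, f(4) = 1/5, f(5) = 2/5
Renewal equation for m(n) = E[N_n]: condition on τ_1 = k (if k <= n, one arrival plus a fresh copy on the remaining n−k steps): m(n) = F(n) + Σ_{k<=n} f(k)·m(n−k), where F(n) = P(τ <= n) and m(0) = 0
m(1) = F(1) = 2/5
m(2) = F(2) + f(1)·m(1) = 2/5 + 2/5·2/5 = 14/25
m(3) = F(3) + f(1)·m(2) = 2/5 + 2/5·14/25 = 78/125
m(4) = F(4) + f(1)·m(3) = 3/5 + 2/5·78/125 = 531/625
m(5) = F(5) + f(1)·m(4) + f(4)·m(1) = 1 + 2/5·531/625 + 1/5·2/5 = 4437/3125
m(6) = F(6) + f(1)·m(5) + f(4)·m(2) + f(5)·m(1) = 1 + 2/5·4437/3125 + 1/5·14/25 + 2/5·2/5 = 28749/15625
E[N_6] = m(6) = 28749/15625

28749/15625


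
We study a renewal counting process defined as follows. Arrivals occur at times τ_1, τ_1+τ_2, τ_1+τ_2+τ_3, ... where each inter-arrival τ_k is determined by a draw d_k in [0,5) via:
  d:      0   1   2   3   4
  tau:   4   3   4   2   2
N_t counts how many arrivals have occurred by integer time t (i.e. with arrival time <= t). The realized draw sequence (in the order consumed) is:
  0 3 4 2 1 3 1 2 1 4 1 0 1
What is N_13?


4

draw d_1=0: τ_1=4, arrival time A_1=4
draw d_2=3: τ_2=2, arrival time A_2=6
draw d_3=4: τ_3=2, arrival time A_3=8
draw d_4=2: τ_4=4, arrival time A_4=12
draw d_5=1: τ_5=3, arrival time A_5=15
draw d_6=3: τ_6=2, arrival time A_6=17
draw d_7=1: τ_7=3, arrival time A_7=20
draw d_8=2: τ_8=4, arrival time A_8=24
draw d_9=1: τ_9=3, arrival time A_9=27
draw d_10=4: τ_10=2, arrival time A_10=29
draw d_11=1: τ_11=3, arrival time A_11=32
draw d_12=0: τ_12=4, arrival time A_12=36
draw d_13=1: τ_13=3, arrival time A_13=39
N_t over t=0..13: 0:0 1:0 2:0 3:0 4:1 5:1 6:2 7:2 8:3 9:3 10:3 11:3 12:4 13:4


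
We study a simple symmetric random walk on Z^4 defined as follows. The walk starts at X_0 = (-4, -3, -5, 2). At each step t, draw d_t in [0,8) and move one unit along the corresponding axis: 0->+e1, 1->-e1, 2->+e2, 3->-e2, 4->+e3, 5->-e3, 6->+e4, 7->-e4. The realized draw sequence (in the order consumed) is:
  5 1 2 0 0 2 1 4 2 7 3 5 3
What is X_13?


(-4, -2, -6, 1)

t=0: X=(-4, -3, -5, 2), d=5 → -e3, X_1=(-4, -3, -6, 2)
t=1: X=(-4, -3, -6, 2), d=1 → -e1, X_2=(-5, -3, -6, 2)
t=2: X=(-5, -3, -6, 2), d=2 → +e2, X_3=(-5, -2, -6, 2)
t=3: X=(-5, -2, -6, 2), d=0 → +e1, X_4=(-4, -2, -6, 2)
t=4: X=(-4, -2, -6, 2), d=0 → +e1, X_5=(-3, -2, -6, 2)
t=5: X=(-3, -2, -6, 2), d=2 → +e2, X_6=(-3, -1, -6, 2)
t=6: X=(-3, -1, -6, 2), d=1 → -e1, X_7=(-4, -1, -6, 2)
t=7: X=(-4, -1, -6, 2), d=4 → +e3, X_8=(-4, -1, -5, 2)
t=8: X=(-4, -1, -5, 2), d=2 → +e2, X_9=(-4, 0, -5, 2)
t=9: X=(-4, 0, -5, 2), d=7 → -e4, X_10=(-4, 0, -5, 1)
t=10: X=(-4, 0, -5, 1), d=3 → -e2, X_11=(-4, -1, -5, 1)
t=11: X=(-4, -1, -5, 1), d=5 → -e3, X_12=(-4, -1, -6, 1)
t=12: X=(-4, -1, -6, 1), d=3 → -e2, X_13=(-4, -2, -6, 1)


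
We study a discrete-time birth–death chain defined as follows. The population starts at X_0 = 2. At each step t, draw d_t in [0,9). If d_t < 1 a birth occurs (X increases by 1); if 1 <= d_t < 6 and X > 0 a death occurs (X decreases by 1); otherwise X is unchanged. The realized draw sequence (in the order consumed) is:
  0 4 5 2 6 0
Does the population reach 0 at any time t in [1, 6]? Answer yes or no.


yes

t=0: X=2, d=0 → birth, X_1=3
t=1: X=3, d=4 → death, X_2=2
t=2: X=2, d=5 → death, X_3=1
t=3: X=1, d=2 → death, X_4=0
t=4: X=0, d=6 → hold, X_5=0
t=5: X=0, d=0 → birth, X_6=1


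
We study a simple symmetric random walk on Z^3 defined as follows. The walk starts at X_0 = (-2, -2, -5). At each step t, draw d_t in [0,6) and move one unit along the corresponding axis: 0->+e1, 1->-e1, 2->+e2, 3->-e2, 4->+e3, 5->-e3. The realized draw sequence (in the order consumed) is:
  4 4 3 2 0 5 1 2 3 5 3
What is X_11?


t=0: X=(-2, -2, -5), d=4 → +e3, X_1=(-2, -2, -4)
t=1: X=(-2, -2, -4), d=4 → +e3, X_2=(-2, -2, -3)
t=2: X=(-2, -2, -3), d=3 → -e2, X_3=(-2, -3, -3)
t=3: X=(-2, -3, -3), d=2 → +e2, X_4=(-2, -2, -3)
t=4: X=(-2, -2, -3), d=0 → +e1, X_5=(-1, -2, -3)
t=5: X=(-1, -2, -3), d=5 → -e3, X_6=(-1, -2, -4)
t=6: X=(-1, -2, -4), d=1 → -e1, X_7=(-2, -2, -4)
t=7: X=(-2, -2, -4), d=2 → +e2, X_8=(-2, -1, -4)
t=8: X=(-2, -1, -4), d=3 → -e2, X_9=(-2, -2, -4)
t=9: X=(-2, -2, -4), d=5 → -e3, X_10=(-2, -2, -5)
t=10: X=(-2, -2, -5), d=3 → -e2, X_11=(-2, -3, -5)

(-2, -3, -5)


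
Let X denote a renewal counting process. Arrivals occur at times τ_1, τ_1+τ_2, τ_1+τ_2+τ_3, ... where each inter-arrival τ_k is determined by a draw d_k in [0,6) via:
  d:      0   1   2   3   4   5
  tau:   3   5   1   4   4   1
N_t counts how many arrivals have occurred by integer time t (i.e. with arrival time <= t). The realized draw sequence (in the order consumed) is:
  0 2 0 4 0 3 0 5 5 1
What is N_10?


3

draw d_1=0: τ_1=3, arrival time A_1=3
draw d_2=2: τ_2=1, arrival time A_2=4
draw d_3=0: τ_3=3, arrival time A_3=7
draw d_4=4: τ_4=4, arrival time A_4=11
draw d_5=0: τ_5=3, arrival time A_5=14
draw d_6=3: τ_6=4, arrival time A_6=18
draw d_7=0: τ_7=3, arrival time A_7=21
draw d_8=5: τ_8=1, arrival time A_8=22
draw d_9=5: τ_9=1, arrival time A_9=23
draw d_10=1: τ_10=5, arrival time A_10=28
N_t over t=0..10: 0:0 1:0 2:0 3:1 4:2 5:2 6:2 7:3 8:3 9:3 10:3


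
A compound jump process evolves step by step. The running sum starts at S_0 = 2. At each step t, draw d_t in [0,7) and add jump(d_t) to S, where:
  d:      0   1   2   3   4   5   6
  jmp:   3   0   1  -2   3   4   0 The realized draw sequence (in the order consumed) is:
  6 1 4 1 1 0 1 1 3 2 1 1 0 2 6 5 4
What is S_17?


18

t=0: S=2, d=6, jump=0, S_1=2
t=1: S=2, d=1, jump=0, S_2=2
t=2: S=2, d=4, jump=3, S_3=5
t=3: S=5, d=1, jump=0, S_4=5
t=4: S=5, d=1, jump=0, S_5=5
t=5: S=5, d=0, jump=3, S_6=8
t=6: S=8, d=1, jump=0, S_7=8
t=7: S=8, d=1, jump=0, S_8=8
t=8: S=8, d=3, jump=-2, S_9=6
t=9: S=6, d=2, jump=1, S_10=7
t=10: S=7, d=1, jump=0, S_11=7
t=11: S=7, d=1, jump=0, S_12=7
t=12: S=7, d=0, jump=3, S_13=10
t=13: S=10, d=2, jump=1, S_14=11
t=14: S=11, d=6, jump=0, S_15=11
t=15: S=11, d=5, jump=4, S_16=15
t=16: S=15, d=4, jump=3, S_17=18


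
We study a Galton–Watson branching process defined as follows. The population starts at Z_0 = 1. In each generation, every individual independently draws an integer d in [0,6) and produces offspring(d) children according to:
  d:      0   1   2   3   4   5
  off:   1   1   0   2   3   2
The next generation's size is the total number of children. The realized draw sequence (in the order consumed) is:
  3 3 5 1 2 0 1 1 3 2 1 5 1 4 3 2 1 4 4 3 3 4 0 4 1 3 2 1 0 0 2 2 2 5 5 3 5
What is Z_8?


17

gen 0: Z_0=1, draws=[3], offspring=[2], Z_1=2
gen 1: Z_1=2, draws=[3, 5], offspring=[2, 2], Z_2=4
gen 2: Z_2=4, draws=[1, 2, 0, 1], offspring=[1, 0, 1, 1], Z_3=3
gen 3: Z_3=3, draws=[1, 3, 2], offspring=[1, 2, 0], Z_4=3
gen 4: Z_4=3, draws=[1, 5, 1], offspring=[1, 2, 1], Z_5=4
gen 5: Z_5=4, draws=[4, 3, 2, 1], offspring=[3, 2, 0, 1], Z_6=6
gen 6: Z_6=6, draws=[4, 4, 3, 3, 4, 0], offspring=[3, 3, 2, 2, 3, 1], Z_7=14
gen 7: Z_7=14, draws=[4, 1, 3, 2, 1, 0, 0, 2, 2, 2, 5, 5, 3, 5], offspring=[3, 1, 2, 0, 1, 1, 1, 0, 0, 0, 2, 2, 2, 2], Z_8=17


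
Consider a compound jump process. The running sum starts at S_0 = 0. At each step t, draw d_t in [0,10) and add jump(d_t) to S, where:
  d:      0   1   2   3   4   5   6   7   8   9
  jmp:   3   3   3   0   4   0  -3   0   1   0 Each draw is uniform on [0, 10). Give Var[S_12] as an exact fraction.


1227/25

Outcome values over d=0..9: [3, 3, 3, 0, 4, 0, -3, 0, 1, 0]
Σy = 11, Σy² = 53, M = 10
μ = 11/10 = 11/10,  σ² = 53/10 − (11/10)² = 409/100
Independent increments: Var[S_12] = 12·σ² = 12·(409/100) = 1227/25


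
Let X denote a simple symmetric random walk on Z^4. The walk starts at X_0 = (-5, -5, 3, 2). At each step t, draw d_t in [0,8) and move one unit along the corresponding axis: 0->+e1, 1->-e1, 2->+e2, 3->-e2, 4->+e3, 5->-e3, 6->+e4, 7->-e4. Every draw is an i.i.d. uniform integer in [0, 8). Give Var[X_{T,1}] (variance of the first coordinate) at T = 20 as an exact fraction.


Outcome values over d=0..7: [1, -1, 0, 0, 0, 0, 0, 0]
Σy = 0, Σy² = 2, M = 8
μ = 0/8 = 0,  σ² = 2/8 − (0)² = 1/4
Independent increments: Var[X_20] = 20·σ² = 20·(1/4) = 5

5


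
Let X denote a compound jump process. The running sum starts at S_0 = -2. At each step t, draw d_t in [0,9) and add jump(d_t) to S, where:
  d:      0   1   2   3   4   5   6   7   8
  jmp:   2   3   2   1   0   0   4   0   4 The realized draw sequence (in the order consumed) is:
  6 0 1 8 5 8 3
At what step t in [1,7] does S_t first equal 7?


t=0: S=-2, d=6, jump=4, S_1=2
t=1: S=2, d=0, jump=2, S_2=4
t=2: S=4, d=1, jump=3, S_3=7
t=3: S=7, d=8, jump=4, S_4=11
t=4: S=11, d=5, jump=0, S_5=11
t=5: S=11, d=8, jump=4, S_6=15
t=6: S=15, d=3, jump=1, S_7=16

3


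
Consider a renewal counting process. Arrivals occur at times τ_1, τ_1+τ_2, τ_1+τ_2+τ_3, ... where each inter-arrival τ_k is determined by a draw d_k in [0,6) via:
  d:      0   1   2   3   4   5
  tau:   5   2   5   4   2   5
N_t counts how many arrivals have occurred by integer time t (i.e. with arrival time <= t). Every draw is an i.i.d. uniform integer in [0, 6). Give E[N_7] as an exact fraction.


43/27

Inter-arrival values over d=0..5: [5, 2, 5, 4, 2, 5]
Each d has probability 1/6, so the pmf of τ is: f(2) = 1/3, f(4) = 1/6, f(5) = 1/2
Renewal equation for m(n) = E[N_n]: condition on τ_1 = k (if k <= n, one arrival plus a fresh copy on the remaining n−k steps): m(n) = F(n) + Σ_{k<=n} f(k)·m(n−k), where F(n) = P(τ <= n) and m(0) = 0
m(1) = F(1) = 0
m(2) = F(2) = 1/3
m(3) = F(3) = 1/3
m(4) = F(4) + f(2)·m(2) = 1/2 + 1/3·1/3 = 11/18
m(5) = F(5) + f(2)·m(3) = 1 + 1/3·1/3 = 10/9
m(6) = F(6) + f(2)·m(4) + f(4)·m(2) = 1 + 1/3·11/18 + 1/6·1/3 = 34/27
m(7) = F(7) + f(2)·m(5) + f(4)·m(3) + f(5)·m(2) = 1 + 1/3·10/9 + 1/6·1/3 + 1/2·1/3 = 43/27
E[N_7] = m(7) = 43/27


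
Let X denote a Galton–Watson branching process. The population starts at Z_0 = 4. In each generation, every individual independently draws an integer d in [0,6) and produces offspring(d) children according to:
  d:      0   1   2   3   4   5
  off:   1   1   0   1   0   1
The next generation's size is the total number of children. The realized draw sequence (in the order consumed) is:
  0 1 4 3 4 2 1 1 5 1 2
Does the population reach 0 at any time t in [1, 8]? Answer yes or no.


yes

gen 0: Z_0=4, draws=[0, 1, 4, 3], offspring=[1, 1, 0, 1], Z_1=3
gen 1: Z_1=3, draws=[4, 2, 1], offspring=[0, 0, 1], Z_2=1
gen 2: Z_2=1, draws=[1], offspring=[1], Z_3=1
gen 3: Z_3=1, draws=[5], offspring=[1], Z_4=1
gen 4: Z_4=1, draws=[1], offspring=[1], Z_5=1
gen 5: Z_5=1, draws=[2], offspring=[0], Z_6=0
gen 6: Z_6=0, draws=[], offspring=[], Z_7=0
gen 7: Z_7=0, draws=[], offspring=[], Z_8=0


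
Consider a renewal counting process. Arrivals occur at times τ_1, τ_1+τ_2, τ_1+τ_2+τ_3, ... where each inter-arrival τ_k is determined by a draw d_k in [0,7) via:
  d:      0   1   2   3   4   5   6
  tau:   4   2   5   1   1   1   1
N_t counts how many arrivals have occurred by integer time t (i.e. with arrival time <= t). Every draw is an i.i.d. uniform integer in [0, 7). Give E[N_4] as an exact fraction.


Inter-arrival values over d=0..6: [4, 2, 5, 1, 1, 1, 1]
Each d has probability 1/7, so the pmf of τ is: f(1) = 4/7, f(2) = 1/7, f(4) = 1/7, f(5) = 1/7
Renewal equation for m(n) = E[N_n]: condition on τ_1 = k (if k <= n, one arrival plus a fresh copy on the remaining n−k steps): m(n) = F(n) + Σ_{k<=n} f(k)·m(n−k), where F(n) = P(τ <= n) and m(0) = 0
m(1) = F(1) = 4/7
m(2) = F(2) + f(1)·m(1) = 5/7 + 4/7·4/7 = 51/49
m(3) = F(3) + f(1)·m(2) + f(2)·m(1) = 5/7 + 4/7·51/49 + 1/7·4/7 = 477/343
m(4) = F(4) + f(1)·m(3) + f(2)·m(2) = 6/7 + 4/7·477/343 + 1/7·51/49 = 4323/2401
E[N_4] = m(4) = 4323/2401

4323/2401


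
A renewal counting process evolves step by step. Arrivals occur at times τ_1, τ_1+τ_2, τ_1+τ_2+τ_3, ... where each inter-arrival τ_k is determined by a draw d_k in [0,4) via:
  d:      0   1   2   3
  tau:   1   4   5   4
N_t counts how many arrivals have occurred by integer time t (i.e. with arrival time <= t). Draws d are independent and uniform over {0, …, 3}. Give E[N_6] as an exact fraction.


Inter-arrival values over d=0..3: [1, 4, 5, 4]
Each d has probability 1/4, so the pmf of τ is: f(1) = 1/4, f(4) = 1/2, f(5) = 1/4
Renewal equation for m(n) = E[N_n]: condition on τ_1 = k (if k <= n, one arrival plus a fresh copy on the remaining n−k steps): m(n) = F(n) + Σ_{k<=n} f(k)·m(n−k), where F(n) = P(τ <= n) and m(0) = 0
m(1) = F(1) = 1/4
m(2) = F(2) + f(1)·m(1) = 1/4 + 1/4·1/4 = 5/16
m(3) = F(3) + f(1)·m(2) = 1/4 + 1/4·5/16 = 21/64
m(4) = F(4) + f(1)·m(3) = 3/4 + 1/4·21/64 = 213/256
m(5) = F(5) + f(1)·m(4) + f(4)·m(1) = 1 + 1/4·213/256 + 1/2·1/4 = 1365/1024
m(6) = F(6) + f(1)·m(5) + f(4)·m(2) + f(5)·m(1) = 1 + 1/4·1365/1024 + 1/2·5/16 + 1/4·1/4 = 6357/4096
E[N_6] = m(6) = 6357/4096

6357/4096


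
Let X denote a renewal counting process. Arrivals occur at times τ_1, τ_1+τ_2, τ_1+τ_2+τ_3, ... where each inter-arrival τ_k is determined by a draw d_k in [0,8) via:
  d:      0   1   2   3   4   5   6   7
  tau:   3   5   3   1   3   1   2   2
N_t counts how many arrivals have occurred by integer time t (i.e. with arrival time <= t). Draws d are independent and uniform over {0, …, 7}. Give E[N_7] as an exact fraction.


42645/16384

Inter-arrival values over d=0..7: [3, 5, 3, 1, 3, 1, 2, 2]
Each d has probability 1/8, so the pmf of τ is: f(1) = 1/4, f(2) = 1/4, f(3) = 3/8, f(5) = 1/8
Renewal equation for m(n) = E[N_n]: condition on τ_1 = k (if k <= n, one arrival plus a fresh copy on the remaining n−k steps): m(n) = F(n) + Σ_{k<=n} f(k)·m(n−k), where F(n) = P(τ <= n) and m(0) = 0
m(1) = F(1) = 1/4
m(2) = F(2) + f(1)·m(1) = 1/2 + 1/4·1/4 = 9/16
m(3) = F(3) + f(1)·m(2) + f(2)·m(1) = 7/8 + 1/4·9/16 + 1/4·1/4 = 69/64
m(4) = F(4) + f(1)·m(3) + f(2)·m(2) + f(3)·m(1) = 7/8 + 1/4·69/64 + 1/4·9/16 + 3/8·1/4 = 353/256
m(5) = F(5) + f(1)·m(4) + f(2)·m(3) + f(3)·m(2) = 1 + 1/4·353/256 + 1/4·69/64 + 3/8·9/16 = 1869/1024
m(6) = F(6) + f(1)·m(5) + f(2)·m(4) + f(3)·m(3) + f(5)·m(1) = 1 + 1/4·1869/1024 + 1/4·353/256 + 3/8·69/64 + 1/8·1/4 = 9161/4096
m(7) = F(7) + f(1)·m(6) + f(2)·m(5) + f(3)·m(4) + f(5)·m(2) = 1 + 1/4·9161/4096 + 1/4·1869/1024 + 3/8·353/256 + 1/8·9/16 = 42645/16384
E[N_7] = m(7) = 42645/16384
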